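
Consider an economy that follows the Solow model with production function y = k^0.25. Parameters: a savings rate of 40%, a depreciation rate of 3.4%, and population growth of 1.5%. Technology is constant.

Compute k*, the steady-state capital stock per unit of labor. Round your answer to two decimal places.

k* = 16.44

Steady state requires s·f(k) = (n + δ)·k, i.e. s·k^α = (n + δ)·k.
Dividing both sides by k: k^(1−α) = s / (n + δ).
k^0.75 = 0.40 / (0.015 + 0.034) = 0.40 / 0.049 = 8.1633
k* = 8.1633^(1/0.75) ≈ 16.4369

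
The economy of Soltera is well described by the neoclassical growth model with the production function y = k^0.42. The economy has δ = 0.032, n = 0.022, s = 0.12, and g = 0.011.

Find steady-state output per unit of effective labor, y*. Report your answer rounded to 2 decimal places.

At the steady state, Δk = 0, so s·k^α = (n + g + δ)·k.
Rearranging, k^(1−α) = s / (n + g + δ).
k^0.58 = 0.12 / (0.022 + 0.011 + 0.032) = 0.12 / 0.065 = 1.8462
k* = 1.8462^(1/0.58) ≈ 2.8781
y* = (k*)^α = 2.8781^0.42 ≈ 1.5589

y* = 1.56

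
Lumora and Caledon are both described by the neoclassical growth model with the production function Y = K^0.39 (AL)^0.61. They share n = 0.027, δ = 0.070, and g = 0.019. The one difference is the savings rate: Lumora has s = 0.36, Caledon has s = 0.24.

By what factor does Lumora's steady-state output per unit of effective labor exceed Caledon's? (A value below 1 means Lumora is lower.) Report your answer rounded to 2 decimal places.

Steady-state y* = [s/(n + g + δ)]^(α/(1−α)), so the ratio is [ (s_L/(n + g + δ)_L) / (s_C/(n + g + δ)_C) ]^0.6393.
s_L/(n + g + δ)_L = 0.36/0.116 = 3.1034; s_C/(n + g + δ)_C = 0.24/0.116 = 2.0690.
Ratio = (3.1034/2.0690)^0.6393 = 1.5000^0.6393 ≈ 1.2959

ratio ≈ 1.30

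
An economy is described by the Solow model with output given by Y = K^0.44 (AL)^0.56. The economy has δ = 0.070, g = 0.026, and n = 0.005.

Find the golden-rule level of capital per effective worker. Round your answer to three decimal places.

The golden rule sets f'(k) = n + g + δ, i.e. α·k^(α−1) = n + g + δ.
So k^(1−α) = α / (n + g + δ) = 0.44 / 0.101 = 4.3564.
k_gold = 4.3564^(1/0.56) ≈ 13.8452

k_gold ≈ 13.845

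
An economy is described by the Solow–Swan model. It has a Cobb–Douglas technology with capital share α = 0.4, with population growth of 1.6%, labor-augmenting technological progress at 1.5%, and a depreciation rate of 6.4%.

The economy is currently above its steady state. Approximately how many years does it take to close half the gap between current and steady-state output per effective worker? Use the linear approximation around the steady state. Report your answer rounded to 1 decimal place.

Near the steady state the convergence rate is λ = (1 − α)(n + g + δ).
λ = (1 − 0.4) × 0.095 = 0.6 × 0.095 = 0.0570
Half-life = ln 2 / λ = 0.6931 / 0.0570 ≈ 12.16 years

half-life ≈ 12.2 years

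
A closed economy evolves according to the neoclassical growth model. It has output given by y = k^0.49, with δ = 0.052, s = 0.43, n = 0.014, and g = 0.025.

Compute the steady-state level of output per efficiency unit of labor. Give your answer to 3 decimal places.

In steady state, investment equals break-even investment: s·k^α = (n + g + δ)·k.
Rearranging, k^(1−α) = s / (n + g + δ).
k^0.51 = 0.43 / (0.014 + 0.025 + 0.052) = 0.43 / 0.091 = 4.7253
k* = 4.7253^(1/0.51) ≈ 21.0093
y* = (k*)^α = 21.0093^0.49 ≈ 4.4461

y* ≈ 4.446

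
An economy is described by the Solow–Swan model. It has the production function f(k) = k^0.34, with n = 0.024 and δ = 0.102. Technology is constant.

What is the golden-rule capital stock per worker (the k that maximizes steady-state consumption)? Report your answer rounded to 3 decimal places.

k_gold ≈ 4.500

The golden rule sets f'(k) = n + δ, i.e. α·k^(α−1) = n + δ.
So k^(1−α) = α / (n + δ) = 0.34 / 0.126 = 2.6984.
k_gold = 2.6984^(1/0.66) ≈ 4.4998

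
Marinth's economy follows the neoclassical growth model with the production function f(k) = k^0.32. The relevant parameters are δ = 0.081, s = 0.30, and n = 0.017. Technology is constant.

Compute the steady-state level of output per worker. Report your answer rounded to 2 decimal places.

y* ≈ 1.69

At the steady state, Δk = 0, so s·k^α = (n + δ)·k.
Dividing both sides by k: k^(1−α) = s / (n + δ).
k^0.68 = 0.30 / (0.017 + 0.081) = 0.30 / 0.098 = 3.0612
k* = 3.0612^(1/0.68) ≈ 5.1826
y* = (k*)^α = 5.1826^0.32 ≈ 1.6930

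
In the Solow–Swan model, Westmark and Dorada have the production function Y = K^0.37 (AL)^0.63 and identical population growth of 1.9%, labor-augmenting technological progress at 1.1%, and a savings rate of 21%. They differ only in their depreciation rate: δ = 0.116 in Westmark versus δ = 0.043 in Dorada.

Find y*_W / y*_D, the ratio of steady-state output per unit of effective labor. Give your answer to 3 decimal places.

Steady-state y* = [s/(n + g + δ)]^(α/(1−α)), so the ratio is [ (s_W/(n + g + δ)_W) / (s_D/(n + g + δ)_D) ]^0.5873.
s_W/(n + g + δ)_W = 0.21/0.146 = 1.4384; s_D/(n + g + δ)_D = 0.21/0.073 = 2.8767.
Ratio = (1.4384/2.8767)^0.5873 = 0.5000^0.5873 ≈ 0.6656

y*_W / y*_D ≈ 0.666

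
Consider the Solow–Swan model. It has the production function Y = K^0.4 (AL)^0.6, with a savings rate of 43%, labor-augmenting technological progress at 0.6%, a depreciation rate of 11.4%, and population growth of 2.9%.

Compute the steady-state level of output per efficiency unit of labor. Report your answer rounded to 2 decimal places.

In steady state, investment equals break-even investment: s·k^α = (n + g + δ)·k.
Rearranging, k^(1−α) = s / (n + g + δ).
k^0.6 = 0.43 / (0.029 + 0.006 + 0.114) = 0.43 / 0.149 = 2.8859
k* = 2.8859^(1/0.6) ≈ 5.8497
y* = (k*)^α = 5.8497^0.4 ≈ 2.0270

y* ≈ 2.03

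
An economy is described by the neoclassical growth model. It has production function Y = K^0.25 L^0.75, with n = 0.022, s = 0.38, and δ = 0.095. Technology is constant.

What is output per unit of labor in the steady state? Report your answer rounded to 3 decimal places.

Steady state requires s·f(k) = (n + δ)·k, i.e. s·k^α = (n + δ)·k.
Rearranging, k^(1−α) = s / (n + δ).
k^0.75 = 0.38 / (0.022 + 0.095) = 0.38 / 0.117 = 3.2479
k* = 3.2479^(1/0.75) ≈ 4.8099
y* = (k*)^α = 4.8099^0.25 ≈ 1.4809

y* = 1.481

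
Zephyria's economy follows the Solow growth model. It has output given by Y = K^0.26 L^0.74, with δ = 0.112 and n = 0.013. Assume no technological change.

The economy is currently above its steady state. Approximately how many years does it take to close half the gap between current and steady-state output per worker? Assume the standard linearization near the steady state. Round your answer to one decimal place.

Near the steady state the convergence rate is λ = (1 − α)(n + δ).
λ = (1 − 0.26) × 0.125 = 0.74 × 0.125 = 0.0925
Half-life = ln 2 / λ = 0.6931 / 0.0925 ≈ 7.49 years

t_½ ≈ 7.5 years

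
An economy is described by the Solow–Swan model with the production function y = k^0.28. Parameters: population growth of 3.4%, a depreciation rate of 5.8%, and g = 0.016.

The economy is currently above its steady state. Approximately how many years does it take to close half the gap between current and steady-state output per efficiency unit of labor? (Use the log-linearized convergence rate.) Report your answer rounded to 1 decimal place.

Near the steady state the convergence rate is λ = (1 − α)(n + g + δ).
λ = (1 − 0.28) × 0.108 = 0.72 × 0.108 = 0.07776
Half-life = ln 2 / λ = 0.6931 / 0.07776 ≈ 8.91 years

half-life ≈ 8.9 years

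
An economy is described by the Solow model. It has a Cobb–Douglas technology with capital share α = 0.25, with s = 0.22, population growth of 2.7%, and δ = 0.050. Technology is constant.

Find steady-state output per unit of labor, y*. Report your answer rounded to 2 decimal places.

y* = 1.42

At the steady state, Δk = 0, so s·k^α = (n + δ)·k.
Rearranging, k^(1−α) = s / (n + δ).
k^0.75 = 0.22 / (0.027 + 0.050) = 0.22 / 0.077 = 2.8571
k* = 2.8571^(1/0.75) ≈ 4.0542
y* = (k*)^α = 4.0542^0.25 ≈ 1.4190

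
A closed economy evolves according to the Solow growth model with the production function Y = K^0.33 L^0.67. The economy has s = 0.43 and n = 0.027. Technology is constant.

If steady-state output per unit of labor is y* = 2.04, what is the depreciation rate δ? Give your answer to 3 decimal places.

δ ≈ 0.074

At the steady state, Δk = 0, so s·k^α = (n + δ)·k.
Since y* = [s/(n + δ)]^(α/(1−α)), we have s/(n + δ) = (y*)^((1−α)/α) = 2.04^2.0303 = 4.2525.
Therefore n + δ = s / 4.2525 = 0.43 / 4.2525 = 0.1011, so δ = 0.1011 − 0.027 = 0.0741.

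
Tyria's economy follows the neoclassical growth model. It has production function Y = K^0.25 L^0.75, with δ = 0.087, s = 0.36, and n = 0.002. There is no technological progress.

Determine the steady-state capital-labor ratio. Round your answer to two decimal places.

At the steady state, Δk = 0, so s·k^α = (n + δ)·k.
Rearranging, k^(1−α) = s / (n + δ).
k^0.75 = 0.36 / (0.002 + 0.087) = 0.36 / 0.089 = 4.0449
k* = 4.0449^(1/0.75) ≈ 6.4448

k* = 6.44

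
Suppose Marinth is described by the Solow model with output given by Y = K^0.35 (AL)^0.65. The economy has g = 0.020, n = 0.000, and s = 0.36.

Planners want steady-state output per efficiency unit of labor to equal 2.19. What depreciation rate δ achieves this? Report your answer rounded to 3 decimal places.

In steady state, investment equals break-even investment: s·k^α = (n + g + δ)·k.
Since y* = [s/(n + g + δ)]^(α/(1−α)), we have s/(n + g + δ) = (y*)^((1−α)/α) = 2.19^1.8571 = 4.2878.
Therefore n + g + δ = s / 4.2878 = 0.36 / 4.2878 = 0.0840, so δ = 0.0840 − 0.020 = 0.0640.

δ ≈ 0.064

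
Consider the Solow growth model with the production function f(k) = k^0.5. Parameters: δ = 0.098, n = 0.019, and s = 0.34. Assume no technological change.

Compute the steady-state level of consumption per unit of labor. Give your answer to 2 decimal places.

c* = 1.92

In steady state, investment equals break-even investment: s·k^α = (n + δ)·k.
Dividing both sides by k: k^(1−α) = s / (n + δ).
k^0.5 = 0.34 / (0.019 + 0.098) = 0.34 / 0.117 = 2.9060
k* = 2.9060^(1/0.5) ≈ 8.4448
y* = (k*)^α = 8.4448^0.5 ≈ 2.9060
c* = (1 − s)·y* = (1 − 0.34) × 2.9060 ≈ 1.9180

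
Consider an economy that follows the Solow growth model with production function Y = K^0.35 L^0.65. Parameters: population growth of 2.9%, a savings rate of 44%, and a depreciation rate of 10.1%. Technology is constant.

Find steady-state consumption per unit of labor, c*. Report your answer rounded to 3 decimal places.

Steady state requires s·f(k) = (n + δ)·k, i.e. s·k^α = (n + δ)·k.
Rearranging, k^(1−α) = s / (n + δ).
k^0.65 = 0.44 / (0.029 + 0.101) = 0.44 / 0.130 = 3.3846
k* = 3.3846^(1/0.65) ≈ 6.5257
y* = (k*)^α = 6.5257^0.35 ≈ 1.9281
c* = (1 − s)·y* = (1 − 0.44) × 1.9281 ≈ 1.0797

c* = 1.080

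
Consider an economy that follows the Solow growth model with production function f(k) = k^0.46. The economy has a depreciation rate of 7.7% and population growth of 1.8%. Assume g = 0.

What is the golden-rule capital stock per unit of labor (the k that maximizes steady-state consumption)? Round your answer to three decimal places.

k_gold ≈ 18.560

The golden rule sets f'(k) = n + δ, i.e. α·k^(α−1) = n + δ.
So k^(1−α) = α / (n + δ) = 0.46 / 0.095 = 4.8421.
k_gold = 4.8421^(1/0.54) ≈ 18.5601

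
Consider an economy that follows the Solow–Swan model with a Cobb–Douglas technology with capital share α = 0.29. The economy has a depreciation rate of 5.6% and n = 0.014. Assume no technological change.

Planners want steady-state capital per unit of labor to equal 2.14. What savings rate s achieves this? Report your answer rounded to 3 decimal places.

In steady state, investment equals break-even investment: s·k^α = (n + δ)·k.
So s / (n + δ) = (k*)^(1−α) = 2.14^0.71 = 1.7163.
Therefore s = 1.7163 × (n + δ) = 1.7163 × 0.070 = 0.1201.

s ≈ 0.120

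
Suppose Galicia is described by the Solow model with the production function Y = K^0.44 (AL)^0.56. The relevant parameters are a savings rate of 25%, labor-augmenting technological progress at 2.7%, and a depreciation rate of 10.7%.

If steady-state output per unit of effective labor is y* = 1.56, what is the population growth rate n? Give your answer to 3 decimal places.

n ≈ 0.008

Steady state requires s·f(k) = (n + g + δ)·k, i.e. s·k^α = (n + g + δ)·k.
Since y* = [s/(n + g + δ)]^(α/(1−α)), we have s/(n + g + δ) = (y*)^((1−α)/α) = 1.56^1.2727 = 1.7611.
Therefore n + g + δ = s / 1.7611 = 0.25 / 1.7611 = 0.1420, so n = 0.1420 − 0.134 = 0.0080.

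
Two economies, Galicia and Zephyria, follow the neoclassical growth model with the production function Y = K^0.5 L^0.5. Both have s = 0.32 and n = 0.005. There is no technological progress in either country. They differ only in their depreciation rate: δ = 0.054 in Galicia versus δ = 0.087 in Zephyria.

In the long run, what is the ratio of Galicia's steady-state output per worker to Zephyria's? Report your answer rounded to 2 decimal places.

Steady-state y* = [s/(n + δ)]^(α/(1−α)), so the ratio is [ (s_G/(n + δ)_G) / (s_Z/(n + δ)_Z) ]^1.
s_G/(n + δ)_G = 0.32/0.059 = 5.4237; s_Z/(n + δ)_Z = 0.32/0.092 = 3.4783.
Ratio = (5.4237/3.4783)^1 = 1.5593^1 ≈ 1.5593

y*_G / y*_Z ≈ 1.56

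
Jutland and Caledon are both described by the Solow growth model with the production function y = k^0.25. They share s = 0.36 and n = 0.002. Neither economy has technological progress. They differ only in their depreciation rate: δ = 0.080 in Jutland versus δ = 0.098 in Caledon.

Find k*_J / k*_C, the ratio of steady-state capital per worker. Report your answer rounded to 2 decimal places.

Steady-state k* = [s/(n + δ)]^(1/(1−α)), so the ratio is [ (s_J/(n + δ)_J) / (s_C/(n + δ)_C) ]^1.3333.
s_J/(n + δ)_J = 0.36/0.082 = 4.3902; s_C/(n + δ)_C = 0.36/0.100 = 3.6000.
Ratio = (4.3902/3.6000)^1.3333 = 1.2195^1.3333 ≈ 1.3029

k*_J / k*_C ≈ 1.30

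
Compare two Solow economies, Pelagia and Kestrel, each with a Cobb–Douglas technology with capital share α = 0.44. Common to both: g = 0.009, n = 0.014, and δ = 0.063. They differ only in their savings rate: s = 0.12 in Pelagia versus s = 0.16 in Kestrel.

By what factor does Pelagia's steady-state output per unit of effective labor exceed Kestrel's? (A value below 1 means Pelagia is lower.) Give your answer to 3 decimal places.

ratio ≈ 0.798

Steady-state y* = [s/(n + g + δ)]^(α/(1−α)), so the ratio is [ (s_P/(n + g + δ)_P) / (s_K/(n + g + δ)_K) ]^0.7857.
s_P/(n + g + δ)_P = 0.12/0.086 = 1.3953; s_K/(n + g + δ)_K = 0.16/0.086 = 1.8605.
Ratio = (1.3953/1.8605)^0.7857 = 0.7500^0.7857 ≈ 0.7977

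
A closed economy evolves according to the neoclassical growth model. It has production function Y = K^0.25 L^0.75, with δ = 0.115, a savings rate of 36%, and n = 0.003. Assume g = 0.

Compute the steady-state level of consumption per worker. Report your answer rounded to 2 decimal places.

At the steady state, Δk = 0, so s·k^α = (n + δ)·k.
Dividing both sides by k: k^(1−α) = s / (n + δ).
k^0.75 = 0.36 / (0.003 + 0.115) = 0.36 / 0.118 = 3.0508
k* = 3.0508^(1/0.75) ≈ 4.4247
y* = (k*)^α = 4.4247^0.25 ≈ 1.4503
c* = (1 − s)·y* = (1 − 0.36) × 1.4503 ≈ 0.9282

c* ≈ 0.93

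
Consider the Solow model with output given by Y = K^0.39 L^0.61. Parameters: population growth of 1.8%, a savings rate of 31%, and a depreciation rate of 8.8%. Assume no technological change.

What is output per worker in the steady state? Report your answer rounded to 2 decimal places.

y* ≈ 1.99

At the steady state, Δk = 0, so s·k^α = (n + δ)·k.
Dividing both sides by k: k^(1−α) = s / (n + δ).
k^0.61 = 0.31 / (0.018 + 0.088) = 0.31 / 0.106 = 2.9245
k* = 2.9245^(1/0.61) ≈ 5.8079
y* = (k*)^α = 5.8079^0.39 ≈ 1.9859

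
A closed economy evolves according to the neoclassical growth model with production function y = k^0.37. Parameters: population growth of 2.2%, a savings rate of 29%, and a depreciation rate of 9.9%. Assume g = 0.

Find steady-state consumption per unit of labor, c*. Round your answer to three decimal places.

c* ≈ 1.186

Steady state requires s·f(k) = (n + δ)·k, i.e. s·k^α = (n + δ)·k.
Rearranging, k^(1−α) = s / (n + δ).
k^0.63 = 0.29 / (0.022 + 0.099) = 0.29 / 0.121 = 2.3967
k* = 2.3967^(1/0.63) ≈ 4.0046
y* = (k*)^α = 4.0046^0.37 ≈ 1.6709
c* = (1 − s)·y* = (1 − 0.29) × 1.6709 ≈ 1.1863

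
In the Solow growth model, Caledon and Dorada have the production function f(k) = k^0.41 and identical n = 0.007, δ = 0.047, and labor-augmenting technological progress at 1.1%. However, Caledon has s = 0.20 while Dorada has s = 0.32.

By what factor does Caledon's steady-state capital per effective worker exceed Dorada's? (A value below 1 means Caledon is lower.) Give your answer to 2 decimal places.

k*_C / k*_D ≈ 0.45

Steady-state k* = [s/(n + g + δ)]^(1/(1−α)), so the ratio is [ (s_C/(n + g + δ)_C) / (s_D/(n + g + δ)_D) ]^1.6949.
s_C/(n + g + δ)_C = 0.20/0.065 = 3.0769; s_D/(n + g + δ)_D = 0.32/0.065 = 4.9231.
Ratio = (3.0769/4.9231)^1.6949 = 0.6250^1.6949 ≈ 0.4509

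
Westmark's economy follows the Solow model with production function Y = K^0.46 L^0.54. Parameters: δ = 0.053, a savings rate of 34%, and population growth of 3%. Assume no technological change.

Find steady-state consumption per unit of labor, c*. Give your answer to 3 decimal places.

At the steady state, Δk = 0, so s·k^α = (n + δ)·k.
Rearranging, k^(1−α) = s / (n + δ).
k^0.54 = 0.34 / (0.030 + 0.053) = 0.34 / 0.083 = 4.0964
k* = 4.0964^(1/0.54) ≈ 13.6169
y* = (k*)^α = 13.6169^0.46 ≈ 3.3241
c* = (1 − s)·y* = (1 − 0.34) × 3.3241 ≈ 2.1939

c* = 2.194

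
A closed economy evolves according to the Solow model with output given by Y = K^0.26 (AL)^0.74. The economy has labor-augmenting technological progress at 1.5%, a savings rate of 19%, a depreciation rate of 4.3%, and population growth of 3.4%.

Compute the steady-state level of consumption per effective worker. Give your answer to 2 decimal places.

c* = 1.05

At the steady state, Δk = 0, so s·k^α = (n + g + δ)·k.
Dividing both sides by k: k^(1−α) = s / (n + g + δ).
k^0.74 = 0.19 / (0.034 + 0.015 + 0.043) = 0.19 / 0.092 = 2.0652
k* = 2.0652^(1/0.74) ≈ 2.6646
y* = (k*)^α = 2.6646^0.26 ≈ 1.2902
c* = (1 − s)·y* = (1 − 0.19) × 1.2902 ≈ 1.0451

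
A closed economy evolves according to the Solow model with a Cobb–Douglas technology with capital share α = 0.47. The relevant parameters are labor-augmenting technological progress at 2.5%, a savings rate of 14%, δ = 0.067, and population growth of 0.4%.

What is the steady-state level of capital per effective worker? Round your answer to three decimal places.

k* ≈ 2.038

Steady state requires s·f(k) = (n + g + δ)·k, i.e. s·k^α = (n + g + δ)·k.
Dividing both sides by k: k^(1−α) = s / (n + g + δ).
k^0.53 = 0.14 / (0.004 + 0.025 + 0.067) = 0.14 / 0.096 = 1.4583
k* = 1.4583^(1/0.53) ≈ 2.0377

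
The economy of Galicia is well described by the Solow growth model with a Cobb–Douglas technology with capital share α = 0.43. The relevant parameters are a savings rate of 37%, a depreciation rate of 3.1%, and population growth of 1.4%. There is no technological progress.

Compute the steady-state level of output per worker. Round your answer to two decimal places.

At the steady state, Δk = 0, so s·k^α = (n + δ)·k.
Dividing both sides by k: k^(1−α) = s / (n + δ).
k^0.57 = 0.37 / (0.014 + 0.031) = 0.37 / 0.045 = 8.2222
k* = 8.2222^(1/0.57) ≈ 40.2942
y* = (k*)^α = 40.2942^0.43 ≈ 4.9007

y* = 4.90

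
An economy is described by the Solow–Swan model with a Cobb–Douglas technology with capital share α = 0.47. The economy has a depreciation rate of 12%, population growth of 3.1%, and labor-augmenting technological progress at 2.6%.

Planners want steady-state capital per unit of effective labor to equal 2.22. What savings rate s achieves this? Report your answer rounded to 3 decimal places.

In steady state, investment equals break-even investment: s·k^α = (n + g + δ)·k.
So s / (n + g + δ) = (k*)^(1−α) = 2.22^0.53 = 1.5260.
Therefore s = 1.5260 × (n + g + δ) = 1.5260 × 0.177 = 0.2701.

s ≈ 0.270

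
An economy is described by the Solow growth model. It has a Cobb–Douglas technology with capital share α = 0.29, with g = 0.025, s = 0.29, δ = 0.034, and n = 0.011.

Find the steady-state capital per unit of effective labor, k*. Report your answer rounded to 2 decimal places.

Steady state requires s·f(k) = (n + g + δ)·k, i.e. s·k^α = (n + g + δ)·k.
Dividing both sides by k: k^(1−α) = s / (n + g + δ).
k^0.71 = 0.29 / (0.011 + 0.025 + 0.034) = 0.29 / 0.070 = 4.1429
k* = 4.1429^(1/0.71) ≈ 7.4036

k* = 7.40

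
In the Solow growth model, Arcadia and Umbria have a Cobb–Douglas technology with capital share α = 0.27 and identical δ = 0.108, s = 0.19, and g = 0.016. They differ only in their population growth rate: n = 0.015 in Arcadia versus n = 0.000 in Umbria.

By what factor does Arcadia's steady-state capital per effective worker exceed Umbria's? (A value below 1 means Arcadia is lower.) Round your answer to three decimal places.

Steady-state k* = [s/(n + g + δ)]^(1/(1−α)), so the ratio is [ (s_A/(n + g + δ)_A) / (s_U/(n + g + δ)_U) ]^1.3699.
s_A/(n + g + δ)_A = 0.19/0.139 = 1.3669; s_U/(n + g + δ)_U = 0.19/0.124 = 1.5323.
Ratio = (1.3669/1.5323)^1.3699 = 0.8921^1.3699 ≈ 0.8552

k*_A / k*_U ≈ 0.855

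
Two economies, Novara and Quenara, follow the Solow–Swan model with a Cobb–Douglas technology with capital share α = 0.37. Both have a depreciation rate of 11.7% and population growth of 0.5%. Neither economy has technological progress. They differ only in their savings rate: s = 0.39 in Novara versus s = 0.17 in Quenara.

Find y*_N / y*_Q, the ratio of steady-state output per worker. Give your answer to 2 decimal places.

ratio ≈ 1.63

Steady-state y* = [s/(n + δ)]^(α/(1−α)), so the ratio is [ (s_N/(n + δ)_N) / (s_Q/(n + δ)_Q) ]^0.5873.
s_N/(n + δ)_N = 0.39/0.122 = 3.1967; s_Q/(n + δ)_Q = 0.17/0.122 = 1.3934.
Ratio = (3.1967/1.3934)^0.5873 = 2.2942^0.5873 ≈ 1.6285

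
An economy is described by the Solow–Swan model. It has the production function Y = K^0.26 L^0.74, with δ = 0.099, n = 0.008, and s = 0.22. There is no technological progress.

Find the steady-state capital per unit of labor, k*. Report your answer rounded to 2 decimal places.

Steady state requires s·f(k) = (n + δ)·k, i.e. s·k^α = (n + δ)·k.
Dividing both sides by k: k^(1−α) = s / (n + δ).
k^0.74 = 0.22 / (0.008 + 0.099) = 0.22 / 0.107 = 2.0561
k* = 2.0561^(1/0.74) ≈ 2.6487

k* ≈ 2.65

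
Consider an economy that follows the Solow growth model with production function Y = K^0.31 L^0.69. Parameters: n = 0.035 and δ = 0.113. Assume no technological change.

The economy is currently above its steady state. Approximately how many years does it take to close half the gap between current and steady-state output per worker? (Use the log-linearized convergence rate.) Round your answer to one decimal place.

Near the steady state the convergence rate is λ = (1 − α)(n + δ).
λ = (1 − 0.31) × 0.148 = 0.69 × 0.148 = 0.10212
Half-life = ln 2 / λ = 0.6931 / 0.10212 ≈ 6.79 years

about 6.8 years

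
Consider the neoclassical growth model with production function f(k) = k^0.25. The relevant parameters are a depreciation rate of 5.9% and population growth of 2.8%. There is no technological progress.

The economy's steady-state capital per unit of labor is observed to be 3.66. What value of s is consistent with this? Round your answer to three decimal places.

s ≈ 0.230

Steady state requires s·f(k) = (n + δ)·k, i.e. s·k^α = (n + δ)·k.
So s / (n + δ) = (k*)^(1−α) = 3.66^0.75 = 2.6461.
Therefore s = 2.6461 × (n + δ) = 2.6461 × 0.087 = 0.2302.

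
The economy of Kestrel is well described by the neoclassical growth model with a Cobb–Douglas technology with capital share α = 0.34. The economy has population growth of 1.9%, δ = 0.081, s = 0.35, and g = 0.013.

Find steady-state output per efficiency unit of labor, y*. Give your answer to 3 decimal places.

y* ≈ 1.790

Steady state requires s·f(k) = (n + g + δ)·k, i.e. s·k^α = (n + g + δ)·k.
Dividing both sides by k: k^(1−α) = s / (n + g + δ).
k^0.66 = 0.35 / (0.019 + 0.013 + 0.081) = 0.35 / 0.113 = 3.0973
k* = 3.0973^(1/0.66) ≈ 5.5452
y* = (k*)^α = 5.5452^0.34 ≈ 1.7903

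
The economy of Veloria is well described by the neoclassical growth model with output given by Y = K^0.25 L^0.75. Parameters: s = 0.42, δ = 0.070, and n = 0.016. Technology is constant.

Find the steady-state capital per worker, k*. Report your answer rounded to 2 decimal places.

k* = 8.29

Steady state requires s·f(k) = (n + δ)·k, i.e. s·k^α = (n + δ)·k.
Rearranging, k^(1−α) = s / (n + δ).
k^0.75 = 0.42 / (0.016 + 0.070) = 0.42 / 0.086 = 4.8837
k* = 4.8837^(1/0.75) ≈ 8.2858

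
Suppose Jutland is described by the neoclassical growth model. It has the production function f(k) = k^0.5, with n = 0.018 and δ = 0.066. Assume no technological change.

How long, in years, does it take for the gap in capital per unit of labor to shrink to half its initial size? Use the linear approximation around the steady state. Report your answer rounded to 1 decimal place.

Near the steady state the convergence rate is λ = (1 − α)(n + δ).
λ = (1 − 0.5) × 0.084 = 0.5 × 0.084 = 0.0420
Half-life = ln 2 / λ = 0.6931 / 0.0420 ≈ 16.50 years

half-life ≈ 16.5 years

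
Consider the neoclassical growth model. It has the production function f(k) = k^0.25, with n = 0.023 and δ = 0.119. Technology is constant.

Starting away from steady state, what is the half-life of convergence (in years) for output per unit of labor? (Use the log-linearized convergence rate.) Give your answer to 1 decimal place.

Near the steady state the convergence rate is λ = (1 − α)(n + δ).
λ = (1 − 0.25) × 0.142 = 0.75 × 0.142 = 0.1065
Half-life = ln 2 / λ = 0.6931 / 0.1065 ≈ 6.51 years

t_½ ≈ 6.5 years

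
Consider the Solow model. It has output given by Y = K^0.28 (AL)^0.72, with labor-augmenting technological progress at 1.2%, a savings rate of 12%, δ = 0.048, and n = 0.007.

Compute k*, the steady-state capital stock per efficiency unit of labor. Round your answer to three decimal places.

In steady state, investment equals break-even investment: s·k^α = (n + g + δ)·k.
Dividing both sides by k: k^(1−α) = s / (n + g + δ).
k^0.72 = 0.12 / (0.007 + 0.012 + 0.048) = 0.12 / 0.067 = 1.7910
k* = 1.7910^(1/0.72) ≈ 2.2466

k* ≈ 2.247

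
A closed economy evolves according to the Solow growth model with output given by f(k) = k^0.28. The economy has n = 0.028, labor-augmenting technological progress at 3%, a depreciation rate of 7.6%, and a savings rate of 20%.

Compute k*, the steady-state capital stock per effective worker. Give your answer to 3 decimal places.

k* = 1.744

In steady state, investment equals break-even investment: s·k^α = (n + g + δ)·k.
Rearranging, k^(1−α) = s / (n + g + δ).
k^0.72 = 0.20 / (0.028 + 0.030 + 0.076) = 0.20 / 0.134 = 1.4925
k* = 1.4925^(1/0.72) ≈ 1.7440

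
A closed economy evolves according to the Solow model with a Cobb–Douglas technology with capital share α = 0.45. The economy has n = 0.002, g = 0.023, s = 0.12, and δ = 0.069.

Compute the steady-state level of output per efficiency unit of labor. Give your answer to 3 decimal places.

In steady state, investment equals break-even investment: s·k^α = (n + g + δ)·k.
Rearranging, k^(1−α) = s / (n + g + δ).
k^0.55 = 0.12 / (0.002 + 0.023 + 0.069) = 0.12 / 0.094 = 1.2766
k* = 1.2766^(1/0.55) ≈ 1.5589
y* = (k*)^α = 1.5589^0.45 ≈ 1.2211

y* ≈ 1.221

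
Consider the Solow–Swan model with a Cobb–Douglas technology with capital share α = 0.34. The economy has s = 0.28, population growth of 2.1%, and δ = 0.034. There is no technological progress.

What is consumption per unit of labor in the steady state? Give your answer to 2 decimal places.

c* ≈ 1.67

Steady state requires s·f(k) = (n + δ)·k, i.e. s·k^α = (n + δ)·k.
Dividing both sides by k: k^(1−α) = s / (n + δ).
k^0.66 = 0.28 / (0.021 + 0.034) = 0.28 / 0.055 = 5.0909
k* = 5.0909^(1/0.66) ≈ 11.7734
y* = (k*)^α = 11.7734^0.34 ≈ 2.3126
c* = (1 − s)·y* = (1 − 0.28) × 2.3126 ≈ 1.6651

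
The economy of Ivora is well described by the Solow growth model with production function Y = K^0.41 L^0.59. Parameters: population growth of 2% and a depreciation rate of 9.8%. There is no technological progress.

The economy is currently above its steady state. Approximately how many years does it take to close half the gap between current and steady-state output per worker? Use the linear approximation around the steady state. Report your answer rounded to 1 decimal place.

t_½ ≈ 10.0 years

Near the steady state the convergence rate is λ = (1 − α)(n + δ).
λ = (1 − 0.41) × 0.118 = 0.59 × 0.118 = 0.06962
Half-life = ln 2 / λ = 0.6931 / 0.06962 ≈ 9.96 years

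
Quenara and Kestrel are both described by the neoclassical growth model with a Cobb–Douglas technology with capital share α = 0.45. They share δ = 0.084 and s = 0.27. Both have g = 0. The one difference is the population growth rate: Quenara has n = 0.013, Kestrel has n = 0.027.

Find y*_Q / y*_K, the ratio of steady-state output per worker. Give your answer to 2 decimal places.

Steady-state y* = [s/(n + δ)]^(α/(1−α)), so the ratio is [ (s_Q/(n + δ)_Q) / (s_K/(n + δ)_K) ]^0.8182.
s_Q/(n + δ)_Q = 0.27/0.097 = 2.7835; s_K/(n + δ)_K = 0.27/0.111 = 2.4324.
Ratio = (2.7835/2.4324)^0.8182 = 1.1443^0.8182 ≈ 1.1166

y*_Q / y*_K ≈ 1.12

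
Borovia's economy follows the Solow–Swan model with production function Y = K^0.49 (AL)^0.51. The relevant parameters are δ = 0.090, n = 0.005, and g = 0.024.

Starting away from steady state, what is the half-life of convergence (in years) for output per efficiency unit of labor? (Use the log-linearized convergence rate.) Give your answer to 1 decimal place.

t_½ ≈ 11.4 years

Near the steady state the convergence rate is λ = (1 − α)(n + g + δ).
λ = (1 − 0.49) × 0.119 = 0.51 × 0.119 = 0.06069
Half-life = ln 2 / λ = 0.6931 / 0.06069 ≈ 11.42 years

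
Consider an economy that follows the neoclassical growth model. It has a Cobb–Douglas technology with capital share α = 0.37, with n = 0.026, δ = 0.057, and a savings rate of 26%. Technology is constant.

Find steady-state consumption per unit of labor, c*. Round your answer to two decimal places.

c* ≈ 1.45

In steady state, investment equals break-even investment: s·k^α = (n + δ)·k.
Dividing both sides by k: k^(1−α) = s / (n + δ).
k^0.63 = 0.26 / (0.026 + 0.057) = 0.26 / 0.083 = 3.1325
k* = 3.1325^(1/0.63) ≈ 6.1253
y* = (k*)^α = 6.1253^0.37 ≈ 1.9554
c* = (1 − s)·y* = (1 − 0.26) × 1.9554 ≈ 1.4470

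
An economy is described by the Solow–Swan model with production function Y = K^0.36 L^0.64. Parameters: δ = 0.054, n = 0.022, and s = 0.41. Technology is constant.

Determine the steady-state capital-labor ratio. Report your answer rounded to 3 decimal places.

In steady state, investment equals break-even investment: s·k^α = (n + δ)·k.
Dividing both sides by k: k^(1−α) = s / (n + δ).
k^0.64 = 0.41 / (0.022 + 0.054) = 0.41 / 0.076 = 5.3947
k* = 5.3947^(1/0.64) ≈ 13.9219

k* ≈ 13.922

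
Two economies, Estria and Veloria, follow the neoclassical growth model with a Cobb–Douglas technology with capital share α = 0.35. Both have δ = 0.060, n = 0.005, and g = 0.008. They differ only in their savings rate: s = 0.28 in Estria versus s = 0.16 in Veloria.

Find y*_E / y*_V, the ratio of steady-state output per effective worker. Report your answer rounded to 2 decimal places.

Steady-state y* = [s/(n + g + δ)]^(α/(1−α)), so the ratio is [ (s_E/(n + g + δ)_E) / (s_V/(n + g + δ)_V) ]^0.5385.
s_E/(n + g + δ)_E = 0.28/0.073 = 3.8356; s_V/(n + g + δ)_V = 0.16/0.073 = 2.1918.
Ratio = (3.8356/2.1918)^0.5385 = 1.7500^0.5385 ≈ 1.3517

ratio ≈ 1.35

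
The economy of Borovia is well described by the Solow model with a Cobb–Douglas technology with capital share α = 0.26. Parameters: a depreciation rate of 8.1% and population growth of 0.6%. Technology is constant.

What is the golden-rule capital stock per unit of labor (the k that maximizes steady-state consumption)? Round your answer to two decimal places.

The golden rule sets f'(k) = n + δ, i.e. α·k^(α−1) = n + δ.
So k^(1−α) = α / (n + δ) = 0.26 / 0.087 = 2.9885.
k_gold = 2.9885^(1/0.74) ≈ 4.3904

k_gold ≈ 4.39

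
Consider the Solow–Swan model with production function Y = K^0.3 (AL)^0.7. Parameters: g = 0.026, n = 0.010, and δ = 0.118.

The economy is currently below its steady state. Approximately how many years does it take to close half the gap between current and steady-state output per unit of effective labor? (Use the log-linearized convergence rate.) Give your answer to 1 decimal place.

Near the steady state the convergence rate is λ = (1 − α)(n + g + δ).
λ = (1 − 0.3) × 0.154 = 0.7 × 0.154 = 0.1078
Half-life = ln 2 / λ = 0.6931 / 0.1078 ≈ 6.43 years

t_½ ≈ 6.4 years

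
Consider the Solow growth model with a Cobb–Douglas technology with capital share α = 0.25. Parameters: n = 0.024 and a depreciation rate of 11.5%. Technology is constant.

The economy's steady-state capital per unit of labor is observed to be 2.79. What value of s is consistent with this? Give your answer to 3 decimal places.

At the steady state, Δk = 0, so s·k^α = (n + δ)·k.
So s / (n + δ) = (k*)^(1−α) = 2.79^0.75 = 2.1588.
Therefore s = 2.1588 × (n + δ) = 2.1588 × 0.139 = 0.3001.

s ≈ 0.300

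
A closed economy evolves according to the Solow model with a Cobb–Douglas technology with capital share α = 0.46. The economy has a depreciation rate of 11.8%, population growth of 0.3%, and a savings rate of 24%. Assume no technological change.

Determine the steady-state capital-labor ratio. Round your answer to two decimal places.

At the steady state, Δk = 0, so s·k^α = (n + δ)·k.
Dividing both sides by k: k^(1−α) = s / (n + δ).
k^0.54 = 0.24 / (0.003 + 0.118) = 0.24 / 0.121 = 1.9835
k* = 1.9835^(1/0.54) ≈ 3.5547

k* = 3.55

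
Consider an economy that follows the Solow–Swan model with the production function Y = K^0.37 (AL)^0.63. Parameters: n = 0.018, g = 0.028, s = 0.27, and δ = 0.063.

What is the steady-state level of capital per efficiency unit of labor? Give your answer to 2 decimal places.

Steady state requires s·f(k) = (n + g + δ)·k, i.e. s·k^α = (n + g + δ)·k.
Dividing both sides by k: k^(1−α) = s / (n + g + δ).
k^0.63 = 0.27 / (0.018 + 0.028 + 0.063) = 0.27 / 0.109 = 2.4771
k* = 2.4771^(1/0.63) ≈ 4.2199

k* ≈ 4.22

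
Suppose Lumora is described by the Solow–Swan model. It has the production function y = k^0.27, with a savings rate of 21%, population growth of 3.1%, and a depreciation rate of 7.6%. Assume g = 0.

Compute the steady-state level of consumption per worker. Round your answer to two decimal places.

c* ≈ 1.01

In steady state, investment equals break-even investment: s·k^α = (n + δ)·k.
Dividing both sides by k: k^(1−α) = s / (n + δ).
k^0.73 = 0.21 / (0.031 + 0.076) = 0.21 / 0.107 = 1.9626
k* = 1.9626^(1/0.73) ≈ 2.5185
y* = (k*)^α = 2.5185^0.27 ≈ 1.2832
c* = (1 − s)·y* = (1 − 0.21) × 1.2832 ≈ 1.0137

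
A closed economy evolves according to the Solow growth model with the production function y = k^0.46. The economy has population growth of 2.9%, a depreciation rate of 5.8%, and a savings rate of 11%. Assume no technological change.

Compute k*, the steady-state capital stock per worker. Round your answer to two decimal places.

k* ≈ 1.54

In steady state, investment equals break-even investment: s·k^α = (n + δ)·k.
Rearranging, k^(1−α) = s / (n + δ).
k^0.54 = 0.11 / (0.029 + 0.058) = 0.11 / 0.087 = 1.2644
k* = 1.2644^(1/0.54) ≈ 1.5441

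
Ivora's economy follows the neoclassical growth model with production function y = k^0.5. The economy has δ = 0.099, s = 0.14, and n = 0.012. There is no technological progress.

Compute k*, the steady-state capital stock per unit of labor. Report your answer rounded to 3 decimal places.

In steady state, investment equals break-even investment: s·k^α = (n + δ)·k.
Dividing both sides by k: k^(1−α) = s / (n + δ).
k^0.5 = 0.14 / (0.012 + 0.099) = 0.14 / 0.111 = 1.2613
k* = 1.2613^(1/0.5) ≈ 1.5909

k* ≈ 1.591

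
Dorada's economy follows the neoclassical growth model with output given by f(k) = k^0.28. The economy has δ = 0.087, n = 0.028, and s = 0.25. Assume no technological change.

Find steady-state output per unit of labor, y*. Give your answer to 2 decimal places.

Steady state requires s·f(k) = (n + δ)·k, i.e. s·k^α = (n + δ)·k.
Dividing both sides by k: k^(1−α) = s / (n + δ).
k^0.72 = 0.25 / (0.028 + 0.087) = 0.25 / 0.115 = 2.1739
k* = 2.1739^(1/0.72) ≈ 2.9403
y* = (k*)^α = 2.9403^0.28 ≈ 1.3525

y* = 1.35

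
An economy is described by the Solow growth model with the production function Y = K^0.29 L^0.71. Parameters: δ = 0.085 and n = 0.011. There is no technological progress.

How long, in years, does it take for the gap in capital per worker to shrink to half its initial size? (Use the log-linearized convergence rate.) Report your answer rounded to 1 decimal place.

about 10.2 years

Near the steady state the convergence rate is λ = (1 − α)(n + δ).
λ = (1 − 0.29) × 0.096 = 0.71 × 0.096 = 0.06816
Half-life = ln 2 / λ = 0.6931 / 0.06816 ≈ 10.17 years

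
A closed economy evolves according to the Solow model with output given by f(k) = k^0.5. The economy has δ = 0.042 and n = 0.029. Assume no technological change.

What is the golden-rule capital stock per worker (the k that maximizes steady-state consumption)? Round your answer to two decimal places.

k_gold ≈ 49.59

The golden rule sets f'(k) = n + δ, i.e. α·k^(α−1) = n + δ.
So k^(1−α) = α / (n + δ) = 0.5 / 0.071 = 7.0423.
k_gold = 7.0423^(1/0.5) ≈ 49.5940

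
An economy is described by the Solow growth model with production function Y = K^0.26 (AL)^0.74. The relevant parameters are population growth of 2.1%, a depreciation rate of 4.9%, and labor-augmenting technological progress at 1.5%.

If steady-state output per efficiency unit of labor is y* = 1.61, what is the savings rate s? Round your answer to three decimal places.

s ≈ 0.330

In steady state, investment equals break-even investment: s·k^α = (n + g + δ)·k.
Since y* = [s/(n + g + δ)]^(α/(1−α)), we have s/(n + g + δ) = (y*)^((1−α)/α) = 1.61^2.8462 = 3.8785.
Therefore s = 3.8785 × (n + g + δ) = 3.8785 × 0.085 = 0.3297.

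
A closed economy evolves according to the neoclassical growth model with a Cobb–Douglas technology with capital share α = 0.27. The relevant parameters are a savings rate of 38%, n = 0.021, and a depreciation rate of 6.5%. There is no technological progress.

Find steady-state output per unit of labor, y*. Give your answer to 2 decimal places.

y* = 1.73

In steady state, investment equals break-even investment: s·k^α = (n + δ)·k.
Dividing both sides by k: k^(1−α) = s / (n + δ).
k^0.73 = 0.38 / (0.021 + 0.065) = 0.38 / 0.086 = 4.4186
k* = 4.4186^(1/0.73) ≈ 7.6551
y* = (k*)^α = 7.6551^0.27 ≈ 1.7325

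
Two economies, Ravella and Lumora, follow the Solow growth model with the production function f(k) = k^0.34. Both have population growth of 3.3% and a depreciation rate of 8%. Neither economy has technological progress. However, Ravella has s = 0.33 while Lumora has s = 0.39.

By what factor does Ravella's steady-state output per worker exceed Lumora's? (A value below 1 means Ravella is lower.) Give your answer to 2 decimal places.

Steady-state y* = [s/(n + δ)]^(α/(1−α)), so the ratio is [ (s_R/(n + δ)_R) / (s_L/(n + δ)_L) ]^0.5152.
s_R/(n + δ)_R = 0.33/0.113 = 2.9204; s_L/(n + δ)_L = 0.39/0.113 = 3.4513.
Ratio = (2.9204/3.4513)^0.5152 = 0.8462^0.5152 ≈ 0.9176

ratio ≈ 0.92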